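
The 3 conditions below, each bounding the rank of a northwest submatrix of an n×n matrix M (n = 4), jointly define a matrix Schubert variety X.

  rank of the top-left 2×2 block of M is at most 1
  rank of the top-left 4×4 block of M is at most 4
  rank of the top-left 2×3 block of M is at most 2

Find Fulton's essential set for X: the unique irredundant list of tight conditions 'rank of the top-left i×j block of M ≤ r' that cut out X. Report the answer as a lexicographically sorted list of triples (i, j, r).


Rank table r_w(4×4) implied by the 3 constraints:

  i=1: 1 | 1 | 1 | 1
  i=2: 1 | 1 | 2 | 2
  i=3: 1 | 2 | 3 | 3
  i=4: 1 | 2 | 3 | 4

the unique w with this rank table is (1, 3, 2, 4).

|D(w)|=1, |Ess(w)|=1:

[(2, 2, 1)]


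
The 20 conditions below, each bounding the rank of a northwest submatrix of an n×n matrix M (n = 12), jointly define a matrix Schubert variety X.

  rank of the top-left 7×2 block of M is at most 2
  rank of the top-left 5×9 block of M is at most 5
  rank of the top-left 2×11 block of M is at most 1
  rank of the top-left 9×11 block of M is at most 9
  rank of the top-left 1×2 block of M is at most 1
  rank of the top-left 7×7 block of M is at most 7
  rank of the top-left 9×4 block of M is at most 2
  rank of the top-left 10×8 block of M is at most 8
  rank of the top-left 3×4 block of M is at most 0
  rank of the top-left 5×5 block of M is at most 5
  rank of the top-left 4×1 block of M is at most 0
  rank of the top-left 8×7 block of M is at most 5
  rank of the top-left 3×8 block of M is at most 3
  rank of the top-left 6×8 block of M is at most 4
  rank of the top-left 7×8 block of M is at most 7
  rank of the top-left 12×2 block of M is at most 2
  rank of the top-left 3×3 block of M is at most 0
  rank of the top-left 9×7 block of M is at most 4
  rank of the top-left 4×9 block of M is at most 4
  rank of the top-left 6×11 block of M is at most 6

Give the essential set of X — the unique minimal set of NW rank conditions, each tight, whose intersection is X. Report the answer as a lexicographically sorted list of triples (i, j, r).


Propagating the 20 rank bounds to every northwest block:

  i=1: 0, 0, 0, 0, 1, 1, 1, 1, 1, 1, 1, 1
  i=2: 0, 0, 0, 0, 1, 1, 1, 1, 1, 1, 1, 2
  i=3: 0, 0, 0, 0, 1, 2, 2, 2, 2, 2, 2, 3
  i=4: 0, 1, 1, 1, 2, 3, 3, 3, 3, 3, 3, 4
  i=5: 1, 2, 2, 2, 3, 4, 4, 4, 4, 4, 4, 5
  i=6: 1, 2, 2, 2, 3, 4, 4, 4, 5, 5, 5, 6
  i=7: 1, 2, 2, 2, 3, 4, 4, 5, 6, 6, 6, 7
  i=8: 1, 2, 2, 2, 3, 4, 4, 5, 6, 7, 7, 8
  i=9: 1, 2, 2, 2, 3, 4, 4, 5, 6, 7, 8, 9
  i=10: 1, 2, 3, 3, 4, 5, 5, 6, 7, 8, 9, 10
  i=11: 1, 2, 3, 4, 5, 6, 6, 7, 8, 9, 10, 11
  i=12: 1, 2, 3, 4, 5, 6, 7, 8, 9, 10, 11, 12

so w = (5, 12, 6, 2, 1, 9, 8, 10, 11, 3, 4, 7).

D(w) has 32 cells with 6 SE-corners; essential set:

[(2, 11, 1), (3, 4, 0), (4, 1, 0), (6, 8, 4), (9, 4, 2), (9, 7, 4)]


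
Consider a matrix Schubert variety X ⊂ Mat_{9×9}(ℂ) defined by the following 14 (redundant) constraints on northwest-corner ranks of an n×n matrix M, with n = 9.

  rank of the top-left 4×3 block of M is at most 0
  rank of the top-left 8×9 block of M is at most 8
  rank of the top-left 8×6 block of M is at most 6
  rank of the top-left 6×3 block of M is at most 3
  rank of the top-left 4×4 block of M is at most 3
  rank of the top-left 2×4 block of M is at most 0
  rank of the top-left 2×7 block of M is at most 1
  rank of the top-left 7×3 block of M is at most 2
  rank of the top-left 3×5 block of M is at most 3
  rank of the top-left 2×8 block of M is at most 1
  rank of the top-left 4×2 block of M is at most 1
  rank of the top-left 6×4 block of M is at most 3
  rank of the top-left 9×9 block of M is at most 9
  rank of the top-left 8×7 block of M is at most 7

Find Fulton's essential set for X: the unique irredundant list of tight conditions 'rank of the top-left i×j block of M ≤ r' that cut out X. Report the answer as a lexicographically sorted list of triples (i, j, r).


Rank table r_w(9×9) implied by the 14 constraints:

  i=1: 0 0 0 0 1 1 1 1 1
  i=2: 0 0 0 0 1 1 1 1 2
  i=3: 0 0 0 1 2 2 2 2 3
  i=4: 0 0 0 1 2 3 3 3 4
  i=5: 1 1 1 2 3 4 4 4 5
  i=6: 1 2 2 3 4 5 5 5 6
  i=7: 1 2 2 3 4 5 6 6 7
  i=8: 1 2 3 4 5 6 7 7 8
  i=9: 1 2 3 4 5 6 7 8 9

second differences of R give the permutation w = (5, 9, 4, 6, 1, 2, 7, 3, 8).

4 SE-corners of the 18-cell Rothe diagram give Ess(w):

[(2, 4, 0), (2, 8, 1), (4, 3, 0), (7, 3, 2)]


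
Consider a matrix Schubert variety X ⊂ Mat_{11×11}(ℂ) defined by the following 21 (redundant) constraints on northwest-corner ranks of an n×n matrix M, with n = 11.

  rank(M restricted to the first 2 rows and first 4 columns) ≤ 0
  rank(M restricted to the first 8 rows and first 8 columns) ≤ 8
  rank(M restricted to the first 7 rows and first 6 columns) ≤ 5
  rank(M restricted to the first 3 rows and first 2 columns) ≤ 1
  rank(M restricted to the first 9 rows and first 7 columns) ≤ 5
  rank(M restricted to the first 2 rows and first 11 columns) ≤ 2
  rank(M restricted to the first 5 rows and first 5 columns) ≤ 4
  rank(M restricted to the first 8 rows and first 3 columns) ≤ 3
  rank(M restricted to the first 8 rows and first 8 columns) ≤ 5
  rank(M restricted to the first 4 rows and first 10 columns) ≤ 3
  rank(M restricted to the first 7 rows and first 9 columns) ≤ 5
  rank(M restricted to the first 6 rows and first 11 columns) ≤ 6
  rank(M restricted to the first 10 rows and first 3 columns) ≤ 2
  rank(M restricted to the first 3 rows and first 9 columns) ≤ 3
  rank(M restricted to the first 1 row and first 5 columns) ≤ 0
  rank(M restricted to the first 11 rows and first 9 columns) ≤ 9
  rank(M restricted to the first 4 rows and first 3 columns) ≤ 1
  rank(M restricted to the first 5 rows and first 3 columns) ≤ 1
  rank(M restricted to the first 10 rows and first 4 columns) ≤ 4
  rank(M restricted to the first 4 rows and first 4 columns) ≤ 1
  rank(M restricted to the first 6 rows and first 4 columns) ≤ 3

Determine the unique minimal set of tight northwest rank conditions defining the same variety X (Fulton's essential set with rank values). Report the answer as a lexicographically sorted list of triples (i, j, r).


Computing R[i][j] = min implied NW-rank bound (n=11, 21 conditions):

  i=1: 0 0 0 0 0 1 1 1 1 1 1
  i=2: 0 0 0 0 1 2 2 2 2 2 2
  i=3: 1 1 1 1 2 3 3 3 3 3 3
  i=4: 1 1 1 1 2 3 3 3 3 3 4
  i=5: 1 1 1 2 3 4 4 4 4 4 5
  i=6: 1 2 2 3 4 5 5 5 5 5 6
  i=7: 1 2 2 3 4 5 5 5 5 6 7
  i=8: 1 2 2 3 4 5 5 5 6 7 8
  i=9: 1 2 2 3 4 5 5 6 7 8 9
  i=10: 1 2 2 3 4 5 6 7 8 9 10
  i=11: 1 2 3 4 5 6 7 8 9 10 11

the unique w with this rank table is (6, 5, 1, 11, 4, 2, 10, 9, 8, 7, 3).

9 SE-corners of the 28-cell Rothe diagram give Ess(w):

[(1, 5, 0), (2, 4, 0), (4, 4, 1), (4, 10, 3), (5, 3, 1), (7, 9, 5), (8, 8, 5), (9, 7, 5), (10, 3, 2)]


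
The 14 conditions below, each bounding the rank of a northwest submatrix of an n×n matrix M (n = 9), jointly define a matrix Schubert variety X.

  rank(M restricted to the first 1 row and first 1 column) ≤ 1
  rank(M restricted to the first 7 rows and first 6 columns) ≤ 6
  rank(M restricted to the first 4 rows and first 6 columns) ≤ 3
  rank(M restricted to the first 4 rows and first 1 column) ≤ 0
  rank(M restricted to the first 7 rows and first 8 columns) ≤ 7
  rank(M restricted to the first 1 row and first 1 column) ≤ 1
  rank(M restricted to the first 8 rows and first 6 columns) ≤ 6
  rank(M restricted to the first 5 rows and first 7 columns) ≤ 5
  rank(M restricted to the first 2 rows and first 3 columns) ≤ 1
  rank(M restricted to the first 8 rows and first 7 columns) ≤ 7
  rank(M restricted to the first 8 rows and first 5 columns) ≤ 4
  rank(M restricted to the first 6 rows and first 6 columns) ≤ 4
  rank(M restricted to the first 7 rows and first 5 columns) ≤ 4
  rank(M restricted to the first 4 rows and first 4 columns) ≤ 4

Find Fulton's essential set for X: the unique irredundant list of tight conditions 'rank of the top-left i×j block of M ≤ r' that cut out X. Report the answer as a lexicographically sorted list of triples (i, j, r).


Recovering R(i,j) via the rank-extension bound from the 14 conditions:

  R[1]: 0 | 1 | 1 | 1 | 1 | 1 | 1 | 1 | 1
  R[2]: 0 | 1 | 1 | 2 | 2 | 2 | 2 | 2 | 2
  R[3]: 0 | 1 | 2 | 3 | 3 | 3 | 3 | 3 | 3
  R[4]: 0 | 1 | 2 | 3 | 3 | 3 | 4 | 4 | 4
  R[5]: 1 | 2 | 3 | 4 | 4 | 4 | 5 | 5 | 5
  R[6]: 1 | 2 | 3 | 4 | 4 | 4 | 5 | 6 | 6
  R[7]: 1 | 2 | 3 | 4 | 4 | 5 | 6 | 7 | 7
  R[8]: 1 | 2 | 3 | 4 | 4 | 5 | 6 | 7 | 8
  R[9]: 1 | 2 | 3 | 4 | 5 | 6 | 7 | 8 | 9

so w = (2, 4, 3, 7, 1, 8, 6, 9, 5).

Rothe diagram D(w) (11 cells), 5 SE-corners (essential conditions):

[(2, 3, 1), (4, 1, 0), (4, 6, 3), (6, 6, 4), (8, 5, 4)]


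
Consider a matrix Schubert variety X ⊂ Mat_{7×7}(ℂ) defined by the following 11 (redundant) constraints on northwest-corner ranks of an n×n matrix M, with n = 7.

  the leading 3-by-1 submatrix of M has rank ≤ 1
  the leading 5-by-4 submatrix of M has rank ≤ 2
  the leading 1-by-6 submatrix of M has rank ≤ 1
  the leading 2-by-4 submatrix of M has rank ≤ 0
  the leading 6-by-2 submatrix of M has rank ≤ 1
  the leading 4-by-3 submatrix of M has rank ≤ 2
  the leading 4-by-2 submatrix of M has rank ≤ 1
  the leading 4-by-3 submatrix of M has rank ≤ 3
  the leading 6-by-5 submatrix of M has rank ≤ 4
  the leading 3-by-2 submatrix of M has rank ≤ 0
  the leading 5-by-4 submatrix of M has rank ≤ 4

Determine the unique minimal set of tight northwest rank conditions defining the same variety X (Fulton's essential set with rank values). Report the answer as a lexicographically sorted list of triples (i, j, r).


Computing R[i][j] = min implied NW-rank bound (n=7, 11 conditions):

  R[1]: 0 0 0 0 1 1 1
  R[2]: 0 0 0 0 1 2 2
  R[3]: 0 0 1 1 2 3 3
  R[4]: 1 1 2 2 3 4 4
  R[5]: 1 1 2 2 3 4 5
  R[6]: 1 1 2 3 4 5 6
  R[7]: 1 2 3 4 5 6 7

the unique w with this rank table is (5, 6, 3, 1, 7, 4, 2).

Fulton essential set (4 of the 13 Rothe cells):

[(2, 4, 0), (3, 2, 0), (5, 4, 2), (6, 2, 1)]


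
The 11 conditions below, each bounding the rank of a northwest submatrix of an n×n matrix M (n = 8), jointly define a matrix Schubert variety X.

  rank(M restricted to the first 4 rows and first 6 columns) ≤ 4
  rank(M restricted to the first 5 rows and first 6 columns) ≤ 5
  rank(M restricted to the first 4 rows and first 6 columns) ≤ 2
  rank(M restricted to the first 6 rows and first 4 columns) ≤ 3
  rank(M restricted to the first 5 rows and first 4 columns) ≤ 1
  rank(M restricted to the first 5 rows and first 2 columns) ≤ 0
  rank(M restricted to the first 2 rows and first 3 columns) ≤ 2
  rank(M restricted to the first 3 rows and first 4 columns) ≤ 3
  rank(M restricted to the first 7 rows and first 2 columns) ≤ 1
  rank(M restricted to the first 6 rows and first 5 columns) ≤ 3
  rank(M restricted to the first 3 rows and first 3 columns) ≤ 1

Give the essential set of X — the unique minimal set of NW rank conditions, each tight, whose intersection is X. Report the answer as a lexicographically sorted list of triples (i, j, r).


Reconstructing r_w from the 11 given conditions:

  row 1: 0 0 1 1 1 1 1 1
  row 2: 0 0 1 1 2 2 2 2
  row 3: 0 0 1 1 2 2 3 3
  row 4: 0 0 1 1 2 2 3 4
  row 5: 0 0 1 1 2 3 4 5
  row 6: 1 1 2 2 3 4 5 6
  row 7: 1 1 2 3 4 5 6 7
  row 8: 1 2 3 4 5 6 7 8

hence w(1..8) = (3, 5, 7, 8, 6, 1, 4, 2).

Fulton essential set (4 of the 17 Rothe cells):

[(4, 6, 2), (5, 2, 0), (5, 4, 1), (7, 2, 1)]


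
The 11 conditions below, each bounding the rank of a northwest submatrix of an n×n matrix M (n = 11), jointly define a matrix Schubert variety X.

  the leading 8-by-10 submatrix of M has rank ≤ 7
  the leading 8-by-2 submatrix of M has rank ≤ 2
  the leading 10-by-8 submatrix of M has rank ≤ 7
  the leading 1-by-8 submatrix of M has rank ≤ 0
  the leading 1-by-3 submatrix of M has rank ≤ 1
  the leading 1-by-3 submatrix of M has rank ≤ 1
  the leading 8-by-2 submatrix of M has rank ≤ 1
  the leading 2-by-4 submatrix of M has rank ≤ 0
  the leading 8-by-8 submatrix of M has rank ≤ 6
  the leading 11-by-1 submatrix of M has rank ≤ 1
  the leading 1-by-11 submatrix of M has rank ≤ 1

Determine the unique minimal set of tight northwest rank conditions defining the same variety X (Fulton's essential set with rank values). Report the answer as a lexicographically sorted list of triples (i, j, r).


Reconstructing r_w from the 11 given conditions:

  0 | 0 | 0 | 0 | 0 | 0 | 0 | 0 | 1 | 1 | 1
  0 | 0 | 0 | 0 | 1 | 1 | 1 | 1 | 2 | 2 | 2
  1 | 1 | 1 | 1 | 2 | 2 | 2 | 2 | 3 | 3 | 3
  1 | 1 | 2 | 2 | 3 | 3 | 3 | 3 | 4 | 4 | 4
  1 | 1 | 2 | 3 | 4 | 4 | 4 | 4 | 5 | 5 | 5
  1 | 1 | 2 | 3 | 4 | 5 | 5 | 5 | 6 | 6 | 6
  1 | 1 | 2 | 3 | 4 | 5 | 6 | 6 | 7 | 7 | 7
  1 | 1 | 2 | 3 | 4 | 5 | 6 | 6 | 7 | 7 | 8
  1 | 2 | 3 | 4 | 5 | 6 | 7 | 7 | 8 | 8 | 9
  1 | 2 | 3 | 4 | 5 | 6 | 7 | 7 | 8 | 9 | 10
  1 | 2 | 3 | 4 | 5 | 6 | 7 | 8 | 9 | 10 | 11

second differences of R give the permutation w = (9, 5, 1, 3, 4, 6, 7, 11, 2, 10, 8).

Fulton essential set (6 of the 20 Rothe cells):

[(1, 8, 0), (2, 4, 0), (8, 2, 1), (8, 8, 6), (8, 10, 7), (10, 8, 7)]


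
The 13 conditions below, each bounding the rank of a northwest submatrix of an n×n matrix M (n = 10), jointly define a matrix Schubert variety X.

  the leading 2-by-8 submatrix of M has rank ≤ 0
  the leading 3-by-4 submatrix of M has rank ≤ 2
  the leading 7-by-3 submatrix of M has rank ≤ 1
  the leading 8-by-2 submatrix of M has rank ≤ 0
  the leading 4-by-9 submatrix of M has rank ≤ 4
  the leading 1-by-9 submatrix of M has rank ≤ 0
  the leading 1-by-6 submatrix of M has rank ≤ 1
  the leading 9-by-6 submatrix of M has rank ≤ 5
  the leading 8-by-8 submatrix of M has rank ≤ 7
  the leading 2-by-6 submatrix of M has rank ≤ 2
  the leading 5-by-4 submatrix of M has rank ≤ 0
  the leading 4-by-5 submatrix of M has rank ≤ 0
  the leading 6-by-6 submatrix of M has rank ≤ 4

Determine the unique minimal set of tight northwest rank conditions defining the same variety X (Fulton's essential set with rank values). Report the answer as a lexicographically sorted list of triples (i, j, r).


Recovering R(i,j) via the rank-extension bound from the 13 conditions:

  row 1: 0 0 0 0 0 0 0 0 0 1
  row 2: 0 0 0 0 0 0 0 0 1 2
  row 3: 0 0 0 0 0 1 1 1 2 3
  row 4: 0 0 0 0 0 1 2 2 3 4
  row 5: 0 0 0 0 1 2 3 3 4 5
  row 6: 0 0 1 1 2 3 4 4 5 6
  row 7: 0 0 1 2 3 4 5 5 6 7
  row 8: 0 0 1 2 3 4 5 6 7 8
  row 9: 1 1 2 3 4 5 6 7 8 9
  row 10: 1 2 3 4 5 6 7 8 9 10

hence w(1..10) = (10, 9, 6, 7, 5, 3, 4, 8, 1, 2).

Rothe diagram D(w) (37 cells), 5 SE-corners (essential conditions):

[(1, 9, 0), (2, 8, 0), (4, 5, 0), (5, 4, 0), (8, 2, 0)]


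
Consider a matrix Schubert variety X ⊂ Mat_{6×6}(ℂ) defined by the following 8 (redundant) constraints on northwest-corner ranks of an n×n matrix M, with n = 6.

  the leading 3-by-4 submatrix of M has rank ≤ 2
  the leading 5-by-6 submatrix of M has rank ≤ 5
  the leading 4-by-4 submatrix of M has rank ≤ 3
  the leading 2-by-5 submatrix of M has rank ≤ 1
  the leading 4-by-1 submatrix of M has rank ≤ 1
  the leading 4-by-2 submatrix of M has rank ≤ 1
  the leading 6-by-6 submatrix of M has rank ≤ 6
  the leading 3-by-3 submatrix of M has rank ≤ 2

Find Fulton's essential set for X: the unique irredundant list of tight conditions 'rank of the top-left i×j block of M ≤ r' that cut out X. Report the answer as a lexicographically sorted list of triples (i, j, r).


Recovering R(i,j) via the rank-extension bound from the 8 conditions:

  R[1]: 1  1  1  1  1  1
  R[2]: 1  1  1  1  1  2
  R[3]: 1  1  2  2  2  3
  R[4]: 1  1  2  3  3  4
  R[5]: 1  2  3  4  4  5
  R[6]: 1  2  3  4  5  6

reading off 1-entries of Δ²R: w = (1, 6, 3, 4, 2, 5).

Fulton essential set (2 of the 6 Rothe cells):

[(2, 5, 1), (4, 2, 1)]


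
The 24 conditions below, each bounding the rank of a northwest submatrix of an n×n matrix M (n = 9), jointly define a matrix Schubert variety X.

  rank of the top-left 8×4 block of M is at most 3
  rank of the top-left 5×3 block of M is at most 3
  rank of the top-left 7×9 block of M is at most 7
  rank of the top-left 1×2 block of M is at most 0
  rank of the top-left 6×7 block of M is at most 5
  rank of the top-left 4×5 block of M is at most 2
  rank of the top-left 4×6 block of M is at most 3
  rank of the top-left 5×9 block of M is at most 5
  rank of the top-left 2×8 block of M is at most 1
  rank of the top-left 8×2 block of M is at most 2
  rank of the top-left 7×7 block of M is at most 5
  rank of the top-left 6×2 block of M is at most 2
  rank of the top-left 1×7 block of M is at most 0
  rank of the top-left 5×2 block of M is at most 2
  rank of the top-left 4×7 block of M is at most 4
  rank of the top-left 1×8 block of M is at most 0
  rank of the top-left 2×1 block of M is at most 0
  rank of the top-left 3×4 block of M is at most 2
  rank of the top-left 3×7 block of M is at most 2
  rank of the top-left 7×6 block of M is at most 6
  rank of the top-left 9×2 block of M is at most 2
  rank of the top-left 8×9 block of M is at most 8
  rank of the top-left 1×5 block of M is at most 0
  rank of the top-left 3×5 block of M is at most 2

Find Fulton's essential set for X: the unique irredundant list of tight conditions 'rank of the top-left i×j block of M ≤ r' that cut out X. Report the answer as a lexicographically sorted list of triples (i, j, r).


Reconstructing r_w from the 24 given conditions:

  0  0  0  0  0  0  0  0  1
  0  1  1  1  1  1  1  1  2
  1  2  2  2  2  2  2  2  3
  1  2  2  2  2  3  3  3  4
  1  2  3  3  3  4  4  4  5
  1  2  3  3  4  5  5  5  6
  1  2  3  3  4  5  5  6  7
  1  2  3  3  4  5  6  7  8
  1  2  3  4  5  6  7  8  9

hence w(1..9) = (9, 2, 1, 6, 3, 5, 8, 7, 4).

Rothe diagram D(w) (16 cells), 5 SE-corners (essential conditions):

[(1, 8, 0), (2, 1, 0), (4, 5, 2), (7, 7, 5), (8, 4, 3)]


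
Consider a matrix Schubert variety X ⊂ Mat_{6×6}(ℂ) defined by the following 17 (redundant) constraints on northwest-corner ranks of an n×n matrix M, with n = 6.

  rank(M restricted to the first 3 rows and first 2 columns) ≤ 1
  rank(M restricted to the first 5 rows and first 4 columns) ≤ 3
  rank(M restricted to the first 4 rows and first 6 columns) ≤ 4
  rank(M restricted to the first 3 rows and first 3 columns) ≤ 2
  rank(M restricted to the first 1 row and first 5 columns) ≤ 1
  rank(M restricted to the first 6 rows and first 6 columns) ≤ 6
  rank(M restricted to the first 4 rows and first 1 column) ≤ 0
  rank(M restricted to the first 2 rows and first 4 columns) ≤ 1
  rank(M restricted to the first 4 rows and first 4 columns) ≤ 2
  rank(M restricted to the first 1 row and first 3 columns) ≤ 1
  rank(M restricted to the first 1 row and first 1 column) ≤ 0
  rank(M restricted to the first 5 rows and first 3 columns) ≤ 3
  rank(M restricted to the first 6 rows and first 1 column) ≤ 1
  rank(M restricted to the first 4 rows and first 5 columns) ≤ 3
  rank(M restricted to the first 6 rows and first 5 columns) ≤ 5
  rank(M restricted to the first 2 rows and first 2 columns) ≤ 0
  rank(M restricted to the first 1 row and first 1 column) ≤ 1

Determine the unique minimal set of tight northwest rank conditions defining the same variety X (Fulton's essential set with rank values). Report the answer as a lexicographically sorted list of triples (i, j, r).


The tightest implied rank at each (i,j), from the 17 conditions:

  0 0 1 1 1 1
  0 0 1 1 2 2
  0 1 2 2 3 3
  0 1 2 2 3 4
  1 2 3 3 4 5
  1 2 3 4 5 6

the unique w with this rank table is (3, 5, 2, 6, 1, 4).

D(w) has 8 cells with 4 SE-corners; essential set:

[(2, 2, 0), (2, 4, 1), (4, 1, 0), (4, 4, 2)]


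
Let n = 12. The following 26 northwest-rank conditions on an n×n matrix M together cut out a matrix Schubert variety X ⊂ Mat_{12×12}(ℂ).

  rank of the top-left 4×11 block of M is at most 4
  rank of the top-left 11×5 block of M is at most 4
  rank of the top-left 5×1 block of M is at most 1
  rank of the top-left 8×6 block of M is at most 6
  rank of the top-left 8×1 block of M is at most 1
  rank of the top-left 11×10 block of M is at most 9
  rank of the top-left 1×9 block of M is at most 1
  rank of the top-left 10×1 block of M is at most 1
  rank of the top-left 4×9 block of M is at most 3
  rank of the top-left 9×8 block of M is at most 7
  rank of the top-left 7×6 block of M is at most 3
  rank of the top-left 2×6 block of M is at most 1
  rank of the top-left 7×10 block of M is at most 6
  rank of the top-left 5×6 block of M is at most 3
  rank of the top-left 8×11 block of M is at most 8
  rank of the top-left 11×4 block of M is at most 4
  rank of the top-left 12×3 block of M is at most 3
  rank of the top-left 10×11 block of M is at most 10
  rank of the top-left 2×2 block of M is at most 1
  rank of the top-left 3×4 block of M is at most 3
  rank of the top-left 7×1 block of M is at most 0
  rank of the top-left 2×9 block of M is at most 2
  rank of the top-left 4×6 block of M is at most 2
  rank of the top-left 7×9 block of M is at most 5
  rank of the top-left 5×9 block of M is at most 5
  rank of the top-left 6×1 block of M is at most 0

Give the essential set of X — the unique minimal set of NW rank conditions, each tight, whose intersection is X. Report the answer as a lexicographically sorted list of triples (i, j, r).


Recovering R(i,j) via the rank-extension bound from the 26 conditions:

  i=1: 0 1 1 1 1 1 1 1 1 1 1 1
  i=2: 0 1 1 1 1 1 2 2 2 2 2 2
  i=3: 0 1 2 2 2 2 3 3 3 3 3 3
  i=4: 0 1 2 2 2 2 3 3 3 4 4 4
  i=5: 0 1 2 3 3 3 4 4 4 5 5 5
  i=6: 0 1 2 3 3 3 4 5 5 6 6 6
  i=7: 0 1 2 3 3 3 4 5 5 6 7 7
  i=8: 1 2 3 4 4 4 5 6 6 7 8 8
  i=9: 1 2 3 4 4 5 6 7 7 8 9 9
  i=10: 1 2 3 4 4 5 6 7 8 9 10 10
  i=11: 1 2 3 4 4 5 6 7 8 9 10 11
  i=12: 1 2 3 4 5 6 7 8 9 10 11 12

the unique w with this rank table is (2, 7, 3, 10, 4, 8, 11, 1, 6, 9, 12, 5).

7 SE-corners of the 24-cell Rothe diagram give Ess(w):

[(2, 6, 1), (4, 6, 2), (4, 9, 3), (7, 1, 0), (7, 6, 3), (7, 9, 5), (11, 5, 4)]


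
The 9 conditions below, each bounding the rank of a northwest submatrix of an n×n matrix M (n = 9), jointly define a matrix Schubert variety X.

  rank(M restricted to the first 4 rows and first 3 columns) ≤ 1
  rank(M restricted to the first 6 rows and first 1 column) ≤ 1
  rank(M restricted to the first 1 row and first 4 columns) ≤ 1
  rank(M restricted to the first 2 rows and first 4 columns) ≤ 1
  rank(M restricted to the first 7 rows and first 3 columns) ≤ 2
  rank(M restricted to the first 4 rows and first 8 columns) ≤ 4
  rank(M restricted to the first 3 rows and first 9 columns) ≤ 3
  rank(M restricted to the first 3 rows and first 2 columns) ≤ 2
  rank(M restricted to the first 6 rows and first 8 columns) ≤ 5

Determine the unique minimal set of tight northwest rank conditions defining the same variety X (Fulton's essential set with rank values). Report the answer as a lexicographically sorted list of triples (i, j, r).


Reconstructing r_w from the 9 given conditions:

  1  1  1  1  1  1  1  1  1
  1  1  1  1  2  2  2  2  2
  1  1  1  2  3  3  3  3  3
  1  1  1  2  3  4  4  4  4
  1  2  2  3  4  5  5  5  5
  1  2  2  3  4  5  5  5  6
  1  2  2  3  4  5  6  6  7
  1  2  3  4  5  6  7  7  8
  1  2  3  4  5  6  7  8  9

so w = (1, 5, 4, 6, 2, 9, 7, 3, 8).

Fulton essential set (4 of the 11 Rothe cells):

[(2, 4, 1), (4, 3, 1), (6, 8, 5), (7, 3, 2)]


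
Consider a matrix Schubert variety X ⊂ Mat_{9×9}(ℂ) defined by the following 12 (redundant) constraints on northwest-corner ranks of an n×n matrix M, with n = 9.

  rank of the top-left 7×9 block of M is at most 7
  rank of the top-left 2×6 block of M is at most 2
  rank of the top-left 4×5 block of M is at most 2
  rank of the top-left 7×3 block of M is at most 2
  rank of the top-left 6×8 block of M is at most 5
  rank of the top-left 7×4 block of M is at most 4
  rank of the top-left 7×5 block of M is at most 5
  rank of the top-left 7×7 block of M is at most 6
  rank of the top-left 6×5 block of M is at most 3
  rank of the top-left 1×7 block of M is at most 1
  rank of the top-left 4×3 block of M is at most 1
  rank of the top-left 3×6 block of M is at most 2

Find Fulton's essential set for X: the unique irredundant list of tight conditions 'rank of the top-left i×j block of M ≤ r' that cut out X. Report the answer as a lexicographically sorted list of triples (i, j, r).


Reconstructing r_w from the 12 given conditions:

  row 1: 1, 1, 1, 1, 1, 1, 1, 1, 1
  row 2: 1, 1, 1, 2, 2, 2, 2, 2, 2
  row 3: 1, 1, 1, 2, 2, 2, 3, 3, 3
  row 4: 1, 1, 1, 2, 2, 3, 4, 4, 4
  row 5: 1, 2, 2, 3, 3, 4, 5, 5, 5
  row 6: 1, 2, 2, 3, 3, 4, 5, 5, 6
  row 7: 1, 2, 2, 3, 4, 5, 6, 6, 7
  row 8: 1, 2, 3, 4, 5, 6, 7, 7, 8
  row 9: 1, 2, 3, 4, 5, 6, 7, 8, 9

reading off 1-entries of Δ²R: w = (1, 4, 7, 6, 2, 9, 5, 3, 8).

Rothe diagram D(w) (13 cells), 6 SE-corners (essential conditions):

[(3, 6, 2), (4, 3, 1), (4, 5, 2), (6, 5, 3), (6, 8, 5), (7, 3, 2)]


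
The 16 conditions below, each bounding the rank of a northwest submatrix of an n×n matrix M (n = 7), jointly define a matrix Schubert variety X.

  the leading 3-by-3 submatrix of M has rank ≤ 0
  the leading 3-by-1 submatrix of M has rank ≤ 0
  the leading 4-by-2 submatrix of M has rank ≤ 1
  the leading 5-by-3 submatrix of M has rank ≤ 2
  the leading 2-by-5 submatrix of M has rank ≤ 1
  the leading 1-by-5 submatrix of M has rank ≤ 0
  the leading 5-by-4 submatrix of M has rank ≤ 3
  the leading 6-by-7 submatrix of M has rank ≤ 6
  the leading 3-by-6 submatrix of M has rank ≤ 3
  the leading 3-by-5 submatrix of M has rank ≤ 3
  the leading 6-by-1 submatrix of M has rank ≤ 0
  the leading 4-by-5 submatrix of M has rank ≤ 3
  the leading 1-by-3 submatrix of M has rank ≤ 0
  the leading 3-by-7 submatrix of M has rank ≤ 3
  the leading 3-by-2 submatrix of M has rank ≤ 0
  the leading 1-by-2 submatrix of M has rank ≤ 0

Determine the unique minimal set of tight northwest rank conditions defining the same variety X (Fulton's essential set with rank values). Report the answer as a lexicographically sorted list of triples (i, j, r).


Propagating the 16 rank bounds to every northwest block:

  i=1: 0 0 0 0 0 1 1
  i=2: 0 0 0 1 1 2 2
  i=3: 0 0 0 1 2 3 3
  i=4: 0 1 1 2 3 4 4
  i=5: 0 1 2 3 4 5 5
  i=6: 0 1 2 3 4 5 6
  i=7: 1 2 3 4 5 6 7

so w = (6, 4, 5, 2, 3, 7, 1).

D(w) has 14 cells with 3 SE-corners; essential set:

[(1, 5, 0), (3, 3, 0), (6, 1, 0)]


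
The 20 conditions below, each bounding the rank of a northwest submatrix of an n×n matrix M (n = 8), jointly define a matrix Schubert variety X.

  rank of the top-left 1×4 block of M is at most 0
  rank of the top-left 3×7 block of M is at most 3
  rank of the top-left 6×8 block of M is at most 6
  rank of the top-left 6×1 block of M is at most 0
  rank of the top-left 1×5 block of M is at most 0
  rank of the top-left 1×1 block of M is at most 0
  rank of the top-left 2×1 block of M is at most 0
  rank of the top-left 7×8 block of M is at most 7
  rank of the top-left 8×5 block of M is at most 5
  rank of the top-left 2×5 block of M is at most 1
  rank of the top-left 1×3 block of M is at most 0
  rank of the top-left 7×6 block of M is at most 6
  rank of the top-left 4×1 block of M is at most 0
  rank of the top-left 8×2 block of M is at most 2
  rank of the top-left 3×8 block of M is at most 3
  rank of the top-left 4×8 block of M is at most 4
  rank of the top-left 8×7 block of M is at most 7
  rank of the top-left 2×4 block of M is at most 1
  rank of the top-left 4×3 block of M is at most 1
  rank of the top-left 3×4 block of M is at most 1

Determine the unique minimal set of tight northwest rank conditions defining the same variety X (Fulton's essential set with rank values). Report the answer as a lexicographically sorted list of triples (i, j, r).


The tightest implied rank at each (i,j), from the 20 conditions:

  0 | 0 | 0 | 0 | 0 | 1 | 1 | 1
  0 | 1 | 1 | 1 | 1 | 2 | 2 | 2
  0 | 1 | 1 | 1 | 2 | 3 | 3 | 3
  0 | 1 | 1 | 2 | 3 | 4 | 4 | 4
  0 | 1 | 2 | 3 | 4 | 5 | 5 | 5
  0 | 1 | 2 | 3 | 4 | 5 | 6 | 6
  1 | 2 | 3 | 4 | 5 | 6 | 7 | 7
  1 | 2 | 3 | 4 | 5 | 6 | 7 | 8

giving w = (6, 2, 5, 4, 3, 7, 1, 8) via Δ²R.

|D(w)|=13, |Ess(w)|=4:

[(1, 5, 0), (3, 4, 1), (4, 3, 1), (6, 1, 0)]


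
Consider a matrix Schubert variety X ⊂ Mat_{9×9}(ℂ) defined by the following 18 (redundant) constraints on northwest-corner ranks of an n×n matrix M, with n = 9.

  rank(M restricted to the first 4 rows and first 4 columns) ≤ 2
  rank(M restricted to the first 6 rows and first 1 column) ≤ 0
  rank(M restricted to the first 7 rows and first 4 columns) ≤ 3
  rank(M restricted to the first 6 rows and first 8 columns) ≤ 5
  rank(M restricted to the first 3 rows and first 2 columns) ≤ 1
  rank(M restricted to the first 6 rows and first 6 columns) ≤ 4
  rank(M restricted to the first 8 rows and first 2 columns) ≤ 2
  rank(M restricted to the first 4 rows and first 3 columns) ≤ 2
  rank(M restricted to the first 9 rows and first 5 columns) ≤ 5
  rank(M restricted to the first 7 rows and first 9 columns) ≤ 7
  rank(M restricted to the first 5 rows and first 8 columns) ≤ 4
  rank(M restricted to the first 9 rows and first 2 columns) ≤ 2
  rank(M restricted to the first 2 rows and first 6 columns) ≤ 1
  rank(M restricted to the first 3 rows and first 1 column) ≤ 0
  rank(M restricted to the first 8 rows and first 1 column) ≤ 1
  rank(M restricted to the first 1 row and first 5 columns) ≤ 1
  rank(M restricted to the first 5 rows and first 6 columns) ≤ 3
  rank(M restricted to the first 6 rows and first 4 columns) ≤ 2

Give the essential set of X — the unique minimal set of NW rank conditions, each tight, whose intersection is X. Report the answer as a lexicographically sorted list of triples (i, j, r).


Propagating the 18 rank bounds to every northwest block:

  row 1: 0 1 1 1 1 1 1 1 1
  row 2: 0 1 1 1 1 1 2 2 2
  row 3: 0 1 2 2 2 2 3 3 3
  row 4: 0 1 2 2 3 3 4 4 4
  row 5: 0 1 2 2 3 3 4 4 5
  row 6: 0 1 2 2 3 4 5 5 6
  row 7: 1 2 3 3 4 5 6 6 7
  row 8: 1 2 3 4 5 6 7 7 8
  row 9: 1 2 3 4 5 6 7 8 9

the unique w with this rank table is (2, 7, 3, 5, 9, 6, 1, 4, 8).

Rothe diagram D(w) (15 cells), 5 SE-corners (essential conditions):

[(2, 6, 1), (5, 6, 3), (5, 8, 4), (6, 1, 0), (6, 4, 2)]


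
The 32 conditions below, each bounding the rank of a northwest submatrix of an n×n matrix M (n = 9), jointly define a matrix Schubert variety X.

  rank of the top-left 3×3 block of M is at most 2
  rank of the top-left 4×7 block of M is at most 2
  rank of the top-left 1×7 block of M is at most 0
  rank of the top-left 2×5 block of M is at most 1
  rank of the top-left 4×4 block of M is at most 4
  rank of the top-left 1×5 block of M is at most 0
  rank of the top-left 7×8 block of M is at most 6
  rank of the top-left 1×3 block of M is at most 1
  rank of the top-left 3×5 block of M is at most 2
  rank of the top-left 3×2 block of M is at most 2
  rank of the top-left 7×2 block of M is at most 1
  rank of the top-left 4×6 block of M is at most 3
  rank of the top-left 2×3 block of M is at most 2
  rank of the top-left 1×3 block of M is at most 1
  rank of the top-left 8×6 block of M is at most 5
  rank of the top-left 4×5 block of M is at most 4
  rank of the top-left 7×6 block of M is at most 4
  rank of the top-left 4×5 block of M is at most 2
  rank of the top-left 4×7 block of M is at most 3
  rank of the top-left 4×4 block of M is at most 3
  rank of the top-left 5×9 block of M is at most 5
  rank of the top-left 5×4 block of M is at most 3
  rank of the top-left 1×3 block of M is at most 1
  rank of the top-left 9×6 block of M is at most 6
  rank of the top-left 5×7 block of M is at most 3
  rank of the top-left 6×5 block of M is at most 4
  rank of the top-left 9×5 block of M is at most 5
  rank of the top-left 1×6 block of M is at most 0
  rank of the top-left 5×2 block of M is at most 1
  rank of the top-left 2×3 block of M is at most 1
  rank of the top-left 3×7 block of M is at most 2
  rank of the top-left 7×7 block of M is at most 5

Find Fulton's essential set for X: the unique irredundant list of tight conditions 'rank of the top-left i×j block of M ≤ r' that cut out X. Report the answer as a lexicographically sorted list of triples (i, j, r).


Computing R[i][j] = min implied NW-rank bound (n=9, 32 conditions):

  R[1]: 0, 0, 0, 0, 0, 0, 0, 1, 1
  R[2]: 1, 1, 1, 1, 1, 1, 1, 2, 2
  R[3]: 1, 1, 2, 2, 2, 2, 2, 3, 3
  R[4]: 1, 1, 2, 2, 2, 2, 2, 3, 4
  R[5]: 1, 1, 2, 3, 3, 3, 3, 4, 5
  R[6]: 1, 1, 2, 3, 4, 4, 4, 5, 6
  R[7]: 1, 1, 2, 3, 4, 4, 5, 6, 7
  R[8]: 1, 2, 3, 4, 5, 5, 6, 7, 8
  R[9]: 1, 2, 3, 4, 5, 6, 7, 8, 9

so w = (8, 1, 3, 9, 4, 5, 7, 2, 6).

Rothe diagram D(w) (17 cells), 4 SE-corners (essential conditions):

[(1, 7, 0), (4, 7, 2), (7, 2, 1), (7, 6, 4)]


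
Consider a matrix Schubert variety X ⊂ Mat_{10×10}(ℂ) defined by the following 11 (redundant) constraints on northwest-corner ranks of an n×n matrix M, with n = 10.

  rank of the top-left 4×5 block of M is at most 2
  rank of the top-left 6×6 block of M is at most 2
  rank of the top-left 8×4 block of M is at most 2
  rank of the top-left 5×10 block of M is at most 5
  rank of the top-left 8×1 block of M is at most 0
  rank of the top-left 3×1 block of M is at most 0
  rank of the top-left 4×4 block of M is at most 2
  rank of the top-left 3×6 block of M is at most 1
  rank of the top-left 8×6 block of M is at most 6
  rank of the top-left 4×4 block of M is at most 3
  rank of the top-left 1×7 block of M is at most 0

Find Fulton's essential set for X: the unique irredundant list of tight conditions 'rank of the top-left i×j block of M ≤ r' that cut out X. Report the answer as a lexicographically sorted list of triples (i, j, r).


Recovering R(i,j) via the rank-extension bound from the 11 conditions:

  R[1]: 0 0 0 0 0 0 0 1 1 1
  R[2]: 0 1 1 1 1 1 1 2 2 2
  R[3]: 0 1 1 1 1 1 2 3 3 3
  R[4]: 0 1 2 2 2 2 3 4 4 4
  R[5]: 0 1 2 2 2 2 3 4 5 5
  R[6]: 0 1 2 2 2 2 3 4 5 6
  R[7]: 0 1 2 2 3 3 4 5 6 7
  R[8]: 0 1 2 2 3 4 5 6 7 8
  R[9]: 1 2 3 3 4 5 6 7 8 9
  R[10]: 1 2 3 4 5 6 7 8 9 10

the unique w with this rank table is (8, 2, 7, 3, 9, 10, 5, 6, 1, 4).

|D(w)|=26, |Ess(w)|=5:

[(1, 7, 0), (3, 6, 1), (6, 6, 2), (8, 1, 0), (8, 4, 2)]


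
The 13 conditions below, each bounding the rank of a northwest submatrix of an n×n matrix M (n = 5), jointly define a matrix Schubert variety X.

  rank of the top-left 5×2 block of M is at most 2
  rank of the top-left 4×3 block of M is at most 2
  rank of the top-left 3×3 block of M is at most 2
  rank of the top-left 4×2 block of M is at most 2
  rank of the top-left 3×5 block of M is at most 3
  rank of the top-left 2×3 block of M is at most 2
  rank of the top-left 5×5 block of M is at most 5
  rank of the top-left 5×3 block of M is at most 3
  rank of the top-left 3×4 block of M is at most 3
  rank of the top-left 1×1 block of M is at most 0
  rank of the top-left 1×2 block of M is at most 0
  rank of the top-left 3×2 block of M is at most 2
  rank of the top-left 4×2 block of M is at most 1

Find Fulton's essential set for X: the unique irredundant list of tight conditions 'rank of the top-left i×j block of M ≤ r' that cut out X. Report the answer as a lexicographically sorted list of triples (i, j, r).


The tightest implied rank at each (i,j), from the 13 conditions:

  R[1]: 0, 0, 1, 1, 1
  R[2]: 1, 1, 2, 2, 2
  R[3]: 1, 1, 2, 3, 3
  R[4]: 1, 1, 2, 3, 4
  R[5]: 1, 2, 3, 4, 5

so w = (3, 1, 4, 5, 2).

2 SE-corners of the 4-cell Rothe diagram give Ess(w):

[(1, 2, 0), (4, 2, 1)]


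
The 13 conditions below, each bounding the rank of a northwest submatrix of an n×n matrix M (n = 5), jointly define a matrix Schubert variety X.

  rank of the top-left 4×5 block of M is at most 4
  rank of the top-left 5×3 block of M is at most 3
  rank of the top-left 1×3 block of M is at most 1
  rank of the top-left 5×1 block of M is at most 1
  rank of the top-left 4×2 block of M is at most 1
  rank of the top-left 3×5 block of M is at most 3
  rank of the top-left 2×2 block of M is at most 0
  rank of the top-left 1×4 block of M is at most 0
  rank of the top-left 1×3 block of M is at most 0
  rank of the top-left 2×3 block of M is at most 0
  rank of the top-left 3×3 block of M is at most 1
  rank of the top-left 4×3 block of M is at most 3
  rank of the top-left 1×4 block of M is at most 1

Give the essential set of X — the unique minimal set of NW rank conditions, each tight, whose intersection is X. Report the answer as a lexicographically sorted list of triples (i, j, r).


Propagating the 13 rank bounds to every northwest block:

  row 1: 0 | 0 | 0 | 0 | 1
  row 2: 0 | 0 | 0 | 1 | 2
  row 3: 1 | 1 | 1 | 2 | 3
  row 4: 1 | 1 | 2 | 3 | 4
  row 5: 1 | 2 | 3 | 4 | 5

reading off 1-entries of Δ²R: w = (5, 4, 1, 3, 2).

3 SE-corners of the 8-cell Rothe diagram give Ess(w):

[(1, 4, 0), (2, 3, 0), (4, 2, 1)]


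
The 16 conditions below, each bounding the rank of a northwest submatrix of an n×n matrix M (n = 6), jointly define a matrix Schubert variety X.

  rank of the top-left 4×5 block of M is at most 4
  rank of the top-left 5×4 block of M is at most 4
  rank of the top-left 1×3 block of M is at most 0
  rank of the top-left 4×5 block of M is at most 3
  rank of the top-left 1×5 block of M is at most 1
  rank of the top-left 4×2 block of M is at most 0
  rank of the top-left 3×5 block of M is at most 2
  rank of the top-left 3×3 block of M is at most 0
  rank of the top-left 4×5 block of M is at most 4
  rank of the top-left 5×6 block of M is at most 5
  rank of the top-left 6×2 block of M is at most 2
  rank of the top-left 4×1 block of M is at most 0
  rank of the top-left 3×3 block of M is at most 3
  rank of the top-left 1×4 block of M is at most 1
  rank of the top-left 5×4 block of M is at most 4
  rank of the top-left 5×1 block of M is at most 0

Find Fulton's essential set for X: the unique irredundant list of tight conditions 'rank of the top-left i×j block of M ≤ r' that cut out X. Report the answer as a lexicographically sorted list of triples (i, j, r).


The tightest implied rank at each (i,j), from the 16 conditions:

  i=1: 0 | 0 | 0 | 1 | 1 | 1
  i=2: 0 | 0 | 0 | 1 | 2 | 2
  i=3: 0 | 0 | 0 | 1 | 2 | 3
  i=4: 0 | 0 | 1 | 2 | 3 | 4
  i=5: 0 | 1 | 2 | 3 | 4 | 5
  i=6: 1 | 2 | 3 | 4 | 5 | 6

second differences of R give the permutation w = (4, 5, 6, 3, 2, 1).

Fulton essential set (3 of the 12 Rothe cells):

[(3, 3, 0), (4, 2, 0), (5, 1, 0)]


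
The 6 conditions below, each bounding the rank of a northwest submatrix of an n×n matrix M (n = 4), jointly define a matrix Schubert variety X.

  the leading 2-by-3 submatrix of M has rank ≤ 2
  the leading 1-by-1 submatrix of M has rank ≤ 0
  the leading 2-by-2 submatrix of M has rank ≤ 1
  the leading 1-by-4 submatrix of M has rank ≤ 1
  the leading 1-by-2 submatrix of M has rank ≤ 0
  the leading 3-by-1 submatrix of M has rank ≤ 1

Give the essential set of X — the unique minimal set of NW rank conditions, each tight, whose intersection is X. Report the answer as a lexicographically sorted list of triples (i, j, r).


The tightest implied rank at each (i,j), from the 6 conditions:

  row 1: 0 0 1 1
  row 2: 1 1 2 2
  row 3: 1 2 3 3
  row 4: 1 2 3 4

giving w = (3, 1, 2, 4) via Δ²R.

Rothe diagram D(w) (2 cells), 1 SE-corner (essential condition):

[(1, 2, 0)]


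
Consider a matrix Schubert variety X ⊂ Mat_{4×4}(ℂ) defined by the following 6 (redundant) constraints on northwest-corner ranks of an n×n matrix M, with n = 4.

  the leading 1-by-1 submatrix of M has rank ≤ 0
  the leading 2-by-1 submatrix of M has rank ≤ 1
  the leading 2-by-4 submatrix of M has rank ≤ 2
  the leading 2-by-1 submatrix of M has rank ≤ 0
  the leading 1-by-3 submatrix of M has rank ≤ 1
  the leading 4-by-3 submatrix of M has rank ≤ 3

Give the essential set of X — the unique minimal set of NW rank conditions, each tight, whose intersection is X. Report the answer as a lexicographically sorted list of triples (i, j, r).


Reconstructing r_w from the 6 given conditions:

  0 | 1 | 1 | 1
  0 | 1 | 2 | 2
  1 | 2 | 3 | 3
  1 | 2 | 3 | 4

the unique w with this rank table is (2, 3, 1, 4).

ℓ(w)=2; the 1 essential cell (i,j,r):

[(2, 1, 0)]
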